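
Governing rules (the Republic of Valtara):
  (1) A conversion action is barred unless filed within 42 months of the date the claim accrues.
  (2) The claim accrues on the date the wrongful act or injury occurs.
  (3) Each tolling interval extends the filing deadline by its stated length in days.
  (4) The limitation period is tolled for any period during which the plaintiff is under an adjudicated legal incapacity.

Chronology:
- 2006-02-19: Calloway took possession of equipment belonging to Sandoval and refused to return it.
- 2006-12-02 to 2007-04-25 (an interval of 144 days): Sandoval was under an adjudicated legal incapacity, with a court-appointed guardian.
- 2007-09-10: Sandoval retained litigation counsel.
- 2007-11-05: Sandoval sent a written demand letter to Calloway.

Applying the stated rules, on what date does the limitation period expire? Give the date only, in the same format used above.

The limitation period began to run on 2006-02-19.
The untolled deadline — 42 months after 2006-02-19 — is 2009-08-19.
The plaintiff's legal incapacity from 2006-12-02 to 2007-04-25 tolled the period for 144 days, extending the deadline to 2010-01-10.
Nothing else in the chronology tolls or restarts the period.

2010-01-10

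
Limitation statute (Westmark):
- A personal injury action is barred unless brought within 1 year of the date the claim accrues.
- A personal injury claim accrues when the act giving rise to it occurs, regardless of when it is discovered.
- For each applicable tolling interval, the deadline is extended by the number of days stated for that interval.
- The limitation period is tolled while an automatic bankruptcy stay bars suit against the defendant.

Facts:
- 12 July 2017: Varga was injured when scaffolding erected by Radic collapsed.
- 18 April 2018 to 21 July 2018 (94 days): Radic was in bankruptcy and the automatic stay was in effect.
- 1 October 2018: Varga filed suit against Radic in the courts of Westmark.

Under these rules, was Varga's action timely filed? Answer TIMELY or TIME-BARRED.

The claim accrued on 12 July 2017, the date of the act.
Adding the 1 year base period to 12 July 2017 gives a deadline of 12 July 2018, before any tolling.
Because the automatic bankruptcy stay ran from 18 April 2018 to 21 July 2018, the deadline is extended by 94 days to 14 October 2018.
The 1 October 2018 filing precedes the 14 October 2018 deadline; the claim is timely.

TIMELY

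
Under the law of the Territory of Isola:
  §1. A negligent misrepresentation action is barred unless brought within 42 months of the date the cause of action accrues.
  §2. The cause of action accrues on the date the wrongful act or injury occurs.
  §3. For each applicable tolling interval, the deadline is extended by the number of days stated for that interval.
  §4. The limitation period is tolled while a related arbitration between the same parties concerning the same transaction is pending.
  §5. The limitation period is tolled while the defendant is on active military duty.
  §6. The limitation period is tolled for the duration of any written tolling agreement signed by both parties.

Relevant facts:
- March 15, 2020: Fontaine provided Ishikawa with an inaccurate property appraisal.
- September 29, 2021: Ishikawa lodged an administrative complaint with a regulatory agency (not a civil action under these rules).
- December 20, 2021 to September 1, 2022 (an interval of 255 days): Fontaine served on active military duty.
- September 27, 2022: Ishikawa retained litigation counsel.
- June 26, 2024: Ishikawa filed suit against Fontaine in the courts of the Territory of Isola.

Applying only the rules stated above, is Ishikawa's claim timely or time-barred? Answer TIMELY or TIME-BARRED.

TIME-BARRED

The limitation period began to run on March 15, 2020.
The untolled deadline — 42 months after March 15, 2020 — is September 15, 2023.
The defendant's active military service from December 20, 2021 to September 1, 2022 tolled the period for 255 days, extending the deadline to May 27, 2024.
The other events in the timeline have no effect on the limitation period under the stated rules.
Filing on June 26, 2024 missed the May 27, 2024 deadline — the action is time-barred.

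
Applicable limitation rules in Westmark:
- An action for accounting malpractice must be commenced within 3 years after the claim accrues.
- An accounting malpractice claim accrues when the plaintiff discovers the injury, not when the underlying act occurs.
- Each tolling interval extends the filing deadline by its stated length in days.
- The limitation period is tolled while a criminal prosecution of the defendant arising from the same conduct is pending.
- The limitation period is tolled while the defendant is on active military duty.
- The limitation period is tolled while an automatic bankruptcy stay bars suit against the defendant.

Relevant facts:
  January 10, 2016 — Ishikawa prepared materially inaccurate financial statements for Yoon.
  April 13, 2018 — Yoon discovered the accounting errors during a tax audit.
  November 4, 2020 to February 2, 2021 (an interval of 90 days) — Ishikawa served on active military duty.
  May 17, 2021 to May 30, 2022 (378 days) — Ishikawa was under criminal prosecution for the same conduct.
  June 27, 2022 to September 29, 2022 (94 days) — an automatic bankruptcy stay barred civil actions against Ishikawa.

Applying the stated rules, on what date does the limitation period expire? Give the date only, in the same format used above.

October 27, 2022

The claim did not accrue until Yoon discovered the injury on April 13, 2018; the January 10, 2016 act date does not start the clock under the stated rule.
The untolled deadline — 3 years after April 13, 2018 — is April 13, 2021.
The period was tolled for 90 days by the defendant's active military service (November 4, 2020 to February 2, 2021), pushing the deadline to July 12, 2021.
The pending criminal prosecution from May 17, 2021 to May 30, 2022 tolled the period for 378 days, extending the deadline to July 25, 2022.
The period was tolled for 94 days by the automatic bankruptcy stay (June 27, 2022 to September 29, 2022), pushing the deadline to October 27, 2022.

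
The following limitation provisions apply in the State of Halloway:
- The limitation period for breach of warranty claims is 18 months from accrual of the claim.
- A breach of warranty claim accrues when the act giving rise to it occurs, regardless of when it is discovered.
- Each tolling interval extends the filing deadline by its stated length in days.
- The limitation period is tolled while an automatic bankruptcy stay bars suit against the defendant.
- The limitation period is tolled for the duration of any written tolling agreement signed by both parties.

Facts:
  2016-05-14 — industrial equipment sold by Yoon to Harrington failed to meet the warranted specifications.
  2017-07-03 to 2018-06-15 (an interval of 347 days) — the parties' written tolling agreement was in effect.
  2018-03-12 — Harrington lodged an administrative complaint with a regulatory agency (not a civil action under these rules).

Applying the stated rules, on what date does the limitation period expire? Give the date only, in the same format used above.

The limitation period began to run on 2016-05-14.
18 months from 2016-05-14 is 2017-11-14.
The written tolling agreement from 2017-07-03 to 2018-06-15 tolled the period for 347 days, extending the deadline to 2018-10-27.
None of the other events listed affects the running of the period under the stated rules.

2018-10-27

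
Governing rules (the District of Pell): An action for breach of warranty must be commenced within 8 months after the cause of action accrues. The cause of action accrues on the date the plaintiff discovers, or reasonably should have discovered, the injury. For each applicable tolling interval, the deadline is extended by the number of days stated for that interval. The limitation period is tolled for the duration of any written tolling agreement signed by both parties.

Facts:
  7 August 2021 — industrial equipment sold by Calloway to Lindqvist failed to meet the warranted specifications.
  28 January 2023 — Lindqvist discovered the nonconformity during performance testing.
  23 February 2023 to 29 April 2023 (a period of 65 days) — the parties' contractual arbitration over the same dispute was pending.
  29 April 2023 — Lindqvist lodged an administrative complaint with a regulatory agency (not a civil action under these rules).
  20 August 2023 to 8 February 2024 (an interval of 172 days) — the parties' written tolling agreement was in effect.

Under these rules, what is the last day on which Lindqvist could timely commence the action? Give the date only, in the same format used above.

The claim did not accrue until Lindqvist discovered the injury on 28 January 2023; the 7 August 2021 act date does not start the clock under the stated rule.
The untolled deadline — 8 months after 28 January 2023 — is 28 September 2023.
The period was tolled for 172 days by the written tolling agreement (20 August 2023 to 8 February 2024), pushing the deadline to 18 March 2024.
Although a pending arbitration ran from 23 February 2023 to 29 April 2023, the stated rules do not make that a tolling event, so it is disregarded.
Nothing else in the chronology tolls or restarts the period.

18 March 2024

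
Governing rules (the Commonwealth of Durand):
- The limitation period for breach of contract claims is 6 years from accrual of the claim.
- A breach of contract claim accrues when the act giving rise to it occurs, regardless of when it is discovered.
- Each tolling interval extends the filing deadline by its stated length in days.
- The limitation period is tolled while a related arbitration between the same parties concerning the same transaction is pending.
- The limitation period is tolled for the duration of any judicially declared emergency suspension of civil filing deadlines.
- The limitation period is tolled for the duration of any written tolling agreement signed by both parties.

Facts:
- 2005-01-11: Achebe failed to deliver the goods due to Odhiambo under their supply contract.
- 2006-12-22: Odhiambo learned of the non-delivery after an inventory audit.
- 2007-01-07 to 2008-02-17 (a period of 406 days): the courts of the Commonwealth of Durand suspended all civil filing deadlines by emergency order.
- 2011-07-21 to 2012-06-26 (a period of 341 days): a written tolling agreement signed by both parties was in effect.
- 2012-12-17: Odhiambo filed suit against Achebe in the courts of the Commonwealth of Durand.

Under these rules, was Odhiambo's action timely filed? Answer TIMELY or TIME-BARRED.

TIMELY

Accrual is governed by the date of the act, so the period began to run on 2005-01-11; the later discovery on 2006-12-22 is irrelevant under the stated rule.
6 years from 2005-01-11 is 2011-01-11.
The period was tolled for 406 days by the emergency suspension of filing deadlines (2007-01-07 to 2008-02-17), pushing the deadline to 2012-02-21.
The written tolling agreement from 2011-07-21 to 2012-06-26 tolled the period for 341 days, extending the deadline to 2013-01-27.
Odhiambo filed on 2012-12-17, before the 2013-01-27 deadline, so the action is timely.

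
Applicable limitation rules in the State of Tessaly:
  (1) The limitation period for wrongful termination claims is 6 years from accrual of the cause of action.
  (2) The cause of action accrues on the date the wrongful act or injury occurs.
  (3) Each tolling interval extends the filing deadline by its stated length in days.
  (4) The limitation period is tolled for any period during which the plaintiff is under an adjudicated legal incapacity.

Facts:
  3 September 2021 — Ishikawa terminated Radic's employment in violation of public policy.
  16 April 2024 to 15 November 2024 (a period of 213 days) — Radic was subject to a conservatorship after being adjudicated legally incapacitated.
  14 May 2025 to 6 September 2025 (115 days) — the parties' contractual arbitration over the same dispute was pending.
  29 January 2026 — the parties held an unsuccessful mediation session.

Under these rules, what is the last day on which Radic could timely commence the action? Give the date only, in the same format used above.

3 April 2028

The limitation period began to run on 3 September 2021.
6 years from 3 September 2021 is 3 September 2027.
The period was tolled for 213 days by the plaintiff's legal incapacity (16 April 2024 to 15 November 2024), pushing the deadline to 3 April 2028.
Although a pending arbitration ran from 14 May 2025 to 6 September 2025, the stated rules do not make that a tolling event, so it is disregarded.
The other events in the timeline have no effect on the limitation period under the stated rules.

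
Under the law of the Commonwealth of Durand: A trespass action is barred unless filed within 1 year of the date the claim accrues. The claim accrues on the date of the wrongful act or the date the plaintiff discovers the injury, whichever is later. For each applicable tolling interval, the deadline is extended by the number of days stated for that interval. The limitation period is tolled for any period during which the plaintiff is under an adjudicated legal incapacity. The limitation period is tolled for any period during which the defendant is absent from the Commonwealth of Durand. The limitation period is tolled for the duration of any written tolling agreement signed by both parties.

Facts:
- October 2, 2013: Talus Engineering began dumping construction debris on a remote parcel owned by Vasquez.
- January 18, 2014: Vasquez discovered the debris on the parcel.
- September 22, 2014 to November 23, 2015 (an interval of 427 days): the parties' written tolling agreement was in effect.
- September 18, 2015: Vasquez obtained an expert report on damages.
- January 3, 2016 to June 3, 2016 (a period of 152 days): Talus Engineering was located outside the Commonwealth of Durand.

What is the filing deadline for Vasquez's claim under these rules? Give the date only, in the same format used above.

Taking the later of the act (October 2, 2013) and discovery (January 18, 2014), the claim accrued on January 18, 2014.
The untolled deadline — 1 year after January 18, 2014 — is January 18, 2015.
The written tolling agreement from September 22, 2014 to November 23, 2015 tolled the period for 427 days, extending the deadline to March 20, 2016.
Because the defendant's absence from the jurisdiction ran from January 3, 2016 to June 3, 2016, the deadline is extended by 152 days to August 19, 2016.
The other events in the timeline have no effect on the limitation period under the stated rules.

August 19, 2016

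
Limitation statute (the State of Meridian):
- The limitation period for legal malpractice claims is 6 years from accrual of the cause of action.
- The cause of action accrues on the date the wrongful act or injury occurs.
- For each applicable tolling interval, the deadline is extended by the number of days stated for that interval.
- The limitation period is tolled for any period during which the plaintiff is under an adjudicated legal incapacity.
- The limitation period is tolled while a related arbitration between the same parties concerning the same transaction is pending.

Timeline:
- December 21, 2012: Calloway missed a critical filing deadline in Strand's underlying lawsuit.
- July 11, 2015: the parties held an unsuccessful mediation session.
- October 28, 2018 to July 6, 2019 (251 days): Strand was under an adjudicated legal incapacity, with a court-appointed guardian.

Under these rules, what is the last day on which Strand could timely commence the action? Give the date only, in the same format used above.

The cause of action accrued on December 21, 2012, the date of the act.
6 years from December 21, 2012 is December 21, 2018.
The plaintiff's legal incapacity from October 28, 2018 to July 6, 2019 tolled the period for 251 days, extending the deadline to August 29, 2019.
Nothing else in the chronology tolls or restarts the period.

August 29, 2019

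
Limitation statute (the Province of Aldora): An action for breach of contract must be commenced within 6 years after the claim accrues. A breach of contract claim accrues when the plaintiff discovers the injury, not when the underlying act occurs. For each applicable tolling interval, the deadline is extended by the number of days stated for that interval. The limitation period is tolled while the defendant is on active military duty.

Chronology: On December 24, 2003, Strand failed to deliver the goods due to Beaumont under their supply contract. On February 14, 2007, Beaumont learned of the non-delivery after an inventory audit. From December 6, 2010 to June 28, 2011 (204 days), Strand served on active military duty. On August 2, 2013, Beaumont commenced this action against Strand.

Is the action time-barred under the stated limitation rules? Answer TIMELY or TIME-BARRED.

The claim did not accrue until Beaumont discovered the injury on February 14, 2007; the December 24, 2003 act date does not start the clock under the stated rule.
6 years from February 14, 2007 is February 14, 2013.
The period was tolled for 204 days by the defendant's active military service (December 6, 2010 to June 28, 2011), pushing the deadline to September 6, 2013.
Filing on August 2, 2013 beat the September 6, 2013 deadline — the action is timely.

TIMELY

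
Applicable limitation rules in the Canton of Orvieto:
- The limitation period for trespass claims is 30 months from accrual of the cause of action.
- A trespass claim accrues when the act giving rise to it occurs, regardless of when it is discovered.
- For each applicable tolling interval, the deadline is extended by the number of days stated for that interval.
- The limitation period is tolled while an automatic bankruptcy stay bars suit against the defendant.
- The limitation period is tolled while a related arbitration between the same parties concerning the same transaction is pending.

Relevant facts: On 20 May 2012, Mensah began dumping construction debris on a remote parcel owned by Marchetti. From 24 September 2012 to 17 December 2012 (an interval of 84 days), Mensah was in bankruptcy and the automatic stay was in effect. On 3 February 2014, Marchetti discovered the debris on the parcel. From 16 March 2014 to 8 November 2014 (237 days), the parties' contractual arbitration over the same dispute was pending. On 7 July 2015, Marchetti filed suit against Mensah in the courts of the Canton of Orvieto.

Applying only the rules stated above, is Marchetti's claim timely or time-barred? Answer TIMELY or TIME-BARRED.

TIMELY

The claim accrued on 20 May 2012, when the wrongful act occurred; under the stated occurrence rule the 3 February 2014 discovery does not delay accrual.
Adding the 30 months base period to 20 May 2012 gives a deadline of 20 November 2014, before any tolling.
Because the automatic bankruptcy stay ran from 24 September 2012 to 17 December 2012, the deadline is extended by 84 days to 12 February 2015.
Because the pending related arbitration ran from 16 March 2014 to 8 November 2014, the deadline is extended by 237 days to 7 October 2015.
The 7 July 2015 filing precedes the 7 October 2015 deadline; the claim is timely.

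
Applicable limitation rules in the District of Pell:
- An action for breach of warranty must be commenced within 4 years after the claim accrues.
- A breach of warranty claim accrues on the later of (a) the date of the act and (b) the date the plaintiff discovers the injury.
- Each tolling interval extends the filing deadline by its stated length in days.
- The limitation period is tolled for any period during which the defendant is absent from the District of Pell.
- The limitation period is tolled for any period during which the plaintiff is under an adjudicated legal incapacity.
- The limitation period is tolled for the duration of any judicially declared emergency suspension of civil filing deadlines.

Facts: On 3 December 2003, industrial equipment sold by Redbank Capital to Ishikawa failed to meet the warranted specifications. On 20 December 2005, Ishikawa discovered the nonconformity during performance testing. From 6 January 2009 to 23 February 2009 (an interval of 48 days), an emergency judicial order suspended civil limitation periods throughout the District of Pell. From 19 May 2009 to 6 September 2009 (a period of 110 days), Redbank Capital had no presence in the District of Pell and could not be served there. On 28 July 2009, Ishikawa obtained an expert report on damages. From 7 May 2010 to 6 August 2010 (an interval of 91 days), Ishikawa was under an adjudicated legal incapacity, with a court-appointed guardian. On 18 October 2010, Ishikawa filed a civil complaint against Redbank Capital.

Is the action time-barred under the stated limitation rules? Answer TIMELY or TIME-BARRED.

TIME-BARRED

Taking the later of the act (3 December 2003) and discovery (20 December 2005), the claim accrued on 20 December 2005.
Adding the 4 years base period to 20 December 2005 gives a deadline of 20 December 2009, before any tolling.
The period was tolled for 48 days by the emergency suspension of filing deadlines (6 January 2009 to 23 February 2009), pushing the deadline to 6 February 2010.
The period was tolled for 110 days by the defendant's absence from the jurisdiction (19 May 2009 to 6 September 2009), pushing the deadline to 27 May 2010.
The period was tolled for 91 days by the plaintiff's legal incapacity (7 May 2010 to 6 August 2010), pushing the deadline to 26 August 2010.
Nothing else in the chronology tolls or restarts the period.
Ishikawa filed on 18 October 2010, after the 26 August 2010 deadline, so the action is time-barred.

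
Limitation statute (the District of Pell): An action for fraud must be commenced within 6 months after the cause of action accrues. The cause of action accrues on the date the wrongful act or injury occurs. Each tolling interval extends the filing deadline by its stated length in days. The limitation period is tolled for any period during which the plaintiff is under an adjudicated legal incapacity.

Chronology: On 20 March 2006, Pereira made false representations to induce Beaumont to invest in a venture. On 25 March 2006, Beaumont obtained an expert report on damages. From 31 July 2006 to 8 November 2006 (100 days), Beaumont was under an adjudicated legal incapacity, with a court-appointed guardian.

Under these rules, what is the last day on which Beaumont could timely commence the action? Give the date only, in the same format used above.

29 December 2006

The limitation period began to run on 20 March 2006.
6 months from 20 March 2006 is 20 September 2006.
The plaintiff's legal incapacity from 31 July 2006 to 8 November 2006 tolled the period for 100 days, extending the deadline to 29 December 2006.
The other events in the timeline have no effect on the limitation period under the stated rules.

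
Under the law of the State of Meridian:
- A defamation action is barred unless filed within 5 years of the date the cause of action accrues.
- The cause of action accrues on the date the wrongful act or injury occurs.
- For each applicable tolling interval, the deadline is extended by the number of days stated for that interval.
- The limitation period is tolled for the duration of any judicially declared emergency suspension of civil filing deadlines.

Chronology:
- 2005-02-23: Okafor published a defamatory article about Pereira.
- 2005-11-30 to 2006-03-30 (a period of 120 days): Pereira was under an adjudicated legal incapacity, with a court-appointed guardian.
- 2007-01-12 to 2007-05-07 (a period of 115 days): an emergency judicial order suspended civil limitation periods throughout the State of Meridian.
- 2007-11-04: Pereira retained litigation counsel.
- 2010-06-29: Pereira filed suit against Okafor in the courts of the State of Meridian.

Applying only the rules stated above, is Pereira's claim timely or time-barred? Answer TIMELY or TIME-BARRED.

The cause of action accrued on 2005-02-23, the date of the act.
5 years from 2005-02-23 is 2010-02-23.
The emergency suspension of filing deadlines from 2007-01-12 to 2007-05-07 tolled the period for 115 days, extending the deadline to 2010-06-18.
Although the plaintiff's incapacity ran from 2005-11-30 to 2006-03-30, the stated rules do not make that a tolling event, so it is disregarded.
The other events in the timeline have no effect on the limitation period under the stated rules.
Pereira filed on 2010-06-29, after the 2010-06-18 deadline, so the action is time-barred.

TIME-BARRED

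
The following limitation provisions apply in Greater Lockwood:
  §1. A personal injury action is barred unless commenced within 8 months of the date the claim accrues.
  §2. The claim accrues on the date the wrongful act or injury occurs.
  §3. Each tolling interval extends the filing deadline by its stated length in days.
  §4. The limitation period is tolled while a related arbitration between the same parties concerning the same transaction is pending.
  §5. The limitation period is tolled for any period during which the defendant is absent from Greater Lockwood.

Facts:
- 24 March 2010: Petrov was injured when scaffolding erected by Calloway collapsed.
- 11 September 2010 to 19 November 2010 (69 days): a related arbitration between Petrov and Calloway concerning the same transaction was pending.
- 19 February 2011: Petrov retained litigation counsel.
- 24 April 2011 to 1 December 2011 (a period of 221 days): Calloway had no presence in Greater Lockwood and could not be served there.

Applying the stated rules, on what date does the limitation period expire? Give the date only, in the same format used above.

The limitation period began to run on 24 March 2010.
8 months from 24 March 2010 is 24 November 2010.
Because the pending related arbitration ran from 11 September 2010 to 19 November 2010, the deadline is extended by 69 days to 1 February 2011.
By the time the defendant's absence from the jurisdiction began on 24 April 2011, the limitation period had already expired on 1 February 2011; that interval cannot revive it.
The other events in the timeline have no effect on the limitation period under the stated rules.

1 February 2011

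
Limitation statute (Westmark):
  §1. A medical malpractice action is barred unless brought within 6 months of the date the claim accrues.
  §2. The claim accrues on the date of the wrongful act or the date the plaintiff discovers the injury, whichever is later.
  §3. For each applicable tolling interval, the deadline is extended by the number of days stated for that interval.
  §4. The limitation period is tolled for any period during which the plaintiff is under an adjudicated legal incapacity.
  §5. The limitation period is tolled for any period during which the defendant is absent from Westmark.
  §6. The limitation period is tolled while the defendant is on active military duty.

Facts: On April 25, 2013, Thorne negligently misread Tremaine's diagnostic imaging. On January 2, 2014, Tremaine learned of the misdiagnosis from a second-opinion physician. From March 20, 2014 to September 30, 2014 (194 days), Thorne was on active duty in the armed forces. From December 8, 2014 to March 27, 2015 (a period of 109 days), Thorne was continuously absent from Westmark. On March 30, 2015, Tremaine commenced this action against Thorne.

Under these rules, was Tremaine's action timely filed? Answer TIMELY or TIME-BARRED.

TIMELY

Because discovery on January 2, 2014 post-dates the April 25, 2013 act, accrual under the later-of rule falls on January 2, 2014.
Adding the 6 months base period to January 2, 2014 gives a deadline of July 2, 2014, before any tolling.
Because the defendant's active military service ran from March 20, 2014 to September 30, 2014, the deadline is extended by 194 days to January 12, 2015.
Because the defendant's absence from the jurisdiction ran from December 8, 2014 to March 27, 2015, the deadline is extended by 109 days to May 1, 2015.
Tremaine filed on March 30, 2015, before the May 1, 2015 deadline, so the action is timely.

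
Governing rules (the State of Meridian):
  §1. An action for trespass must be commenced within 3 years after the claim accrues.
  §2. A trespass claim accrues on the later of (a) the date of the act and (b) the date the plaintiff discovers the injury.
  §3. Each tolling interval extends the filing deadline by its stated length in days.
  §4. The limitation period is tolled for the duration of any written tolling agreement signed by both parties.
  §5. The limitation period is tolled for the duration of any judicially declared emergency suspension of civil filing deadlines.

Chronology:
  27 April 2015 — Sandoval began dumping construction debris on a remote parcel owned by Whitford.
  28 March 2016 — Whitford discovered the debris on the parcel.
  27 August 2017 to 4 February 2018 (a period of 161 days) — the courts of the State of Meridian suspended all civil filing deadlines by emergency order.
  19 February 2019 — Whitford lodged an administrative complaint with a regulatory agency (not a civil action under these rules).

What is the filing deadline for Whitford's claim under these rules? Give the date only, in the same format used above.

5 September 2019

The claim accrued on 28 March 2016 — the later of the 27 April 2015 act and the 28 March 2016 discovery.
Adding the 3 years base period to 28 March 2016 gives a deadline of 28 March 2019, before any tolling.
Because the emergency suspension of filing deadlines ran from 27 August 2017 to 4 February 2018, the deadline is extended by 161 days to 5 September 2019.
The other events in the timeline have no effect on the limitation period under the stated rules.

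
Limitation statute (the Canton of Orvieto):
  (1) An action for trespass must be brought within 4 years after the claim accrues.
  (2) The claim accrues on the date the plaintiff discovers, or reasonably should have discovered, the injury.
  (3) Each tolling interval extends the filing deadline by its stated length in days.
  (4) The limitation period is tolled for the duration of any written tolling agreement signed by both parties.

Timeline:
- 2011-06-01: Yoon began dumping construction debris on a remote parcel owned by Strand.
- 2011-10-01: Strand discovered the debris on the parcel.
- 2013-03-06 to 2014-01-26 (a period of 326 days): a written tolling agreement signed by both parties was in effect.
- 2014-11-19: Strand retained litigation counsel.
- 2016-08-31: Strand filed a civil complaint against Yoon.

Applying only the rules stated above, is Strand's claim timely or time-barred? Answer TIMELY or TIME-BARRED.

TIME-BARRED

Accrual is tied to discovery, so the period began on 2011-10-01 rather than on 2011-06-01 when the act occurred.
Adding the 4 years base period to 2011-10-01 gives a deadline of 2015-10-01, before any tolling.
The period was tolled for 326 days by the written tolling agreement (2013-03-06 to 2014-01-26), pushing the deadline to 2016-08-22.
Nothing else in the chronology tolls or restarts the period.
Filing on 2016-08-31 missed the 2016-08-22 deadline — the action is time-barred.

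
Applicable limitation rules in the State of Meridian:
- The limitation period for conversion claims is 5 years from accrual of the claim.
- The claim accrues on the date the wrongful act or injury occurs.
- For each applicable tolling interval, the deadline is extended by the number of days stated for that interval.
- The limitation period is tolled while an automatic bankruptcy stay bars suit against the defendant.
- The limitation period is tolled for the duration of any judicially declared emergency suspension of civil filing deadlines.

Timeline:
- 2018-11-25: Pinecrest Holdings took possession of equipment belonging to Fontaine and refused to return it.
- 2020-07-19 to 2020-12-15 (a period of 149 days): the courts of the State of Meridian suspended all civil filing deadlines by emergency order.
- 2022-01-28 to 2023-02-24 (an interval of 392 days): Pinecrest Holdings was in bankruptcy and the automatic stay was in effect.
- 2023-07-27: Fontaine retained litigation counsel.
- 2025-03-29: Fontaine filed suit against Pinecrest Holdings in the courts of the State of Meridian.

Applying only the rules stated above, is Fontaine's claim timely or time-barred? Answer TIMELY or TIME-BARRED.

TIMELY

The limitation period began to run on 2018-11-25.
The untolled deadline — 5 years after 2018-11-25 — is 2023-11-25.
Because the emergency suspension of filing deadlines ran from 2020-07-19 to 2020-12-15, the deadline is extended by 149 days to 2024-04-22.
The automatic bankruptcy stay from 2022-01-28 to 2023-02-24 tolled the period for 392 days, extending the deadline to 2025-05-19.
None of the other events listed affects the running of the period under the stated rules.
Filing on 2025-03-29 beat the 2025-05-19 deadline — the action is timely.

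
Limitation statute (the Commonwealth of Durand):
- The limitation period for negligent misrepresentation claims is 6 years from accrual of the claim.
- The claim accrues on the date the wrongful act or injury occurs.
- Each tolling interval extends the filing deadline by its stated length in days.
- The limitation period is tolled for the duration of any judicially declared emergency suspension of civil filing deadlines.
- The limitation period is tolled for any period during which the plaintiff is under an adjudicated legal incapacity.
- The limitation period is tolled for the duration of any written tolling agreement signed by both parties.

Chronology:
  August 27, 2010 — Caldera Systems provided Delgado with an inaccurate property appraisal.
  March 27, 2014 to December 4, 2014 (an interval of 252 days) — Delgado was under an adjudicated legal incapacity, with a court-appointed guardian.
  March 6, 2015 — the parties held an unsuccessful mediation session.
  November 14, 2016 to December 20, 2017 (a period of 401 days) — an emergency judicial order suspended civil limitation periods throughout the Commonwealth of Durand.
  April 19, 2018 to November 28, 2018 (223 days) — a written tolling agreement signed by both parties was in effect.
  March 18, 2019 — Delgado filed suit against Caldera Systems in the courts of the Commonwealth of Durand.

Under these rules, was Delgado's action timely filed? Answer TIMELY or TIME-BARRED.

TIME-BARRED

The limitation period began to run on August 27, 2010.
Adding the 6 years base period to August 27, 2010 gives a deadline of August 27, 2016, before any tolling.
The plaintiff's legal incapacity from March 27, 2014 to December 4, 2014 tolled the period for 252 days, extending the deadline to May 6, 2017.
The emergency suspension of filing deadlines from November 14, 2016 to December 20, 2017 tolled the period for 401 days, extending the deadline to June 11, 2018.
The written tolling agreement from April 19, 2018 to November 28, 2018 tolled the period for 223 days, extending the deadline to January 20, 2019.
Nothing else in the chronology tolls or restarts the period.
Filing on March 18, 2019 missed the January 20, 2019 deadline — the action is time-barred.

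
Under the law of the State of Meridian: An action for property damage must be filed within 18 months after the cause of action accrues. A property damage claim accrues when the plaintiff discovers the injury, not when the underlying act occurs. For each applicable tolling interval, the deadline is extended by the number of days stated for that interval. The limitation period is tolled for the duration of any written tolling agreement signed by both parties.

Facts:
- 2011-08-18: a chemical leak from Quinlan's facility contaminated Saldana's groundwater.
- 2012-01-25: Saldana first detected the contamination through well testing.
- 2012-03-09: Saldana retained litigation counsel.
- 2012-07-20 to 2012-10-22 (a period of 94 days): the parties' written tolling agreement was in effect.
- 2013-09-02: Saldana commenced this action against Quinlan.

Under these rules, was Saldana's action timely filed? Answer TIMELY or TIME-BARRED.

TIMELY

Under the discovery rule, the claim accrued on 2012-01-25, when Saldana discovered the injury — not on the 2011-08-18 date of the underlying act.
Adding the 18 months base period to 2012-01-25 gives a deadline of 2013-07-25, before any tolling.
Because the written tolling agreement ran from 2012-07-20 to 2012-10-22, the deadline is extended by 94 days to 2013-10-27.
Nothing else in the chronology tolls or restarts the period.
The 2013-09-02 filing precedes the 2013-10-27 deadline; the claim is timely.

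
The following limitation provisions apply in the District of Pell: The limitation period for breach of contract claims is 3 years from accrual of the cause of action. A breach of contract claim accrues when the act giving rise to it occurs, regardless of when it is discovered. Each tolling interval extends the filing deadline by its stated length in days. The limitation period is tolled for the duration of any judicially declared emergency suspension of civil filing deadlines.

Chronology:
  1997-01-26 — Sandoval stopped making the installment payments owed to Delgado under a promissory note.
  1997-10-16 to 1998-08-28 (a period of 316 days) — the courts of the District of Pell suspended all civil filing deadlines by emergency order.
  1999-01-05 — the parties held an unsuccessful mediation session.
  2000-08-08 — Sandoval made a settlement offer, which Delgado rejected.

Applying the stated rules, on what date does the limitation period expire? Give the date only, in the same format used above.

2000-12-07

The cause of action accrued on 1997-01-26, the date of the act.
3 years from 1997-01-26 is 2000-01-26.
Because the emergency suspension of filing deadlines ran from 1997-10-16 to 1998-08-28, the deadline is extended by 316 days to 2000-12-07.
The other events in the timeline have no effect on the limitation period under the stated rules.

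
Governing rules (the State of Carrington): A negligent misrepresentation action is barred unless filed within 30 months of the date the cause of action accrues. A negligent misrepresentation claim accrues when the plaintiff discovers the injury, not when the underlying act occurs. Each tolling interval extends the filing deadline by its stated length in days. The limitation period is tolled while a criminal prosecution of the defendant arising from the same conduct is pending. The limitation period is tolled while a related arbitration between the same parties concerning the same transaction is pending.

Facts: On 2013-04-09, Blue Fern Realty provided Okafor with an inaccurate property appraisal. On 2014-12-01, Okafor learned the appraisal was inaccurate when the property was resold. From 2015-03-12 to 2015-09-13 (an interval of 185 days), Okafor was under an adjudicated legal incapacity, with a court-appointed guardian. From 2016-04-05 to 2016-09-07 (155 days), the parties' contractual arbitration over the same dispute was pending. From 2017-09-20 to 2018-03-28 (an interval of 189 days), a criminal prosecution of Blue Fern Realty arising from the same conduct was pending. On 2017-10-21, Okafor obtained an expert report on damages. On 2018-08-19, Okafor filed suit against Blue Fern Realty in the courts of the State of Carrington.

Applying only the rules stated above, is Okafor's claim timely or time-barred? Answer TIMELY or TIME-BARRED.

TIME-BARRED

Under the discovery rule, the claim accrued on 2014-12-01, when Okafor discovered the injury — not on the 2013-04-09 date of the underlying act.
The untolled deadline — 30 months after 2014-12-01 — is 2017-06-01.
The period was tolled for 155 days by the pending related arbitration (2016-04-05 to 2016-09-07), pushing the deadline to 2017-11-03.
The period was tolled for 189 days by the pending criminal prosecution (2017-09-20 to 2018-03-28), pushing the deadline to 2018-05-11.
Although the plaintiff's incapacity ran from 2015-03-12 to 2015-09-13, the stated rules do not make that a tolling event, so it is disregarded.
The other events in the timeline have no effect on the limitation period under the stated rules.
Filing on 2018-08-19 missed the 2018-05-11 deadline — the action is time-barred.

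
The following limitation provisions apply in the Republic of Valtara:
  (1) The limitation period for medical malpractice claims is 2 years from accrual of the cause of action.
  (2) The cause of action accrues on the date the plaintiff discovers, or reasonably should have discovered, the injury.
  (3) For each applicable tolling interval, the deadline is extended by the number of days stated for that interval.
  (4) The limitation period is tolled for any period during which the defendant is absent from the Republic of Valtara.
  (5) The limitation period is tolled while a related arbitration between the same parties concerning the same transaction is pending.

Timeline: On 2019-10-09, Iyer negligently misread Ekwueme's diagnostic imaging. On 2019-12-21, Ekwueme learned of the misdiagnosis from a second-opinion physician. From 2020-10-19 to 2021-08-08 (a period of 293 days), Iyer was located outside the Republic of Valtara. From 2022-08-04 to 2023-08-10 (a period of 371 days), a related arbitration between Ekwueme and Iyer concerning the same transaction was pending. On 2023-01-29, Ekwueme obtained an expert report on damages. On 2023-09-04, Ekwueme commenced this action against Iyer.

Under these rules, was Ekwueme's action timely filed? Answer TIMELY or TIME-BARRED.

TIMELY

The claim did not accrue until Ekwueme discovered the injury on 2019-12-21; the 2019-10-09 act date does not start the clock under the stated rule.
The untolled deadline — 2 years after 2019-12-21 — is 2021-12-21.
The defendant's absence from the jurisdiction from 2020-10-19 to 2021-08-08 tolled the period for 293 days, extending the deadline to 2022-10-10.
The period was tolled for 371 days by the pending related arbitration (2022-08-04 to 2023-08-10), pushing the deadline to 2023-10-16.
None of the other events listed affects the running of the period under the stated rules.
Ekwueme filed on 2023-09-04, before the 2023-10-16 deadline, so the action is timely.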